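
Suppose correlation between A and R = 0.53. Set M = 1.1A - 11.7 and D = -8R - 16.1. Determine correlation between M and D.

correlation between M and D = -0.53

Linear rescalings preserve |correlation|; the slopes 1.1 and -8 have opposite signs, so the correlation flips sign: correlation between M and D = −correlation between A and R = -0.53.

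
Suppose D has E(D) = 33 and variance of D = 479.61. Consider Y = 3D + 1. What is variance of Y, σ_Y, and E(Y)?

Y = 3D + 1 is linear with a = 3, b = 1.
variance of Y = a²·variance of D = 3²·479.61 = 4316.49 (the additive constant 1 does not affect variance).
σ_D = √479.61 = 21.9.
σ_Y = |a|·σ_D = |3|·21.9 = 65.7.
E(Y) = a·E(D) + b = 3·33 + 1 = 100.

variance of Y = 4316.49, σ_Y = 65.7, E(Y) = 100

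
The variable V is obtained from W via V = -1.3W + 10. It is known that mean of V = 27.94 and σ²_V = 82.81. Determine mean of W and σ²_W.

From V = -1.3W + 10: mean of V = a·mean of W + b, so mean of W = (mean of V − b)/a = (27.94 − 10)/(-1.3) = -13.8.
σ²_V = a²·σ²_W, so σ²_W = 82.81/(-1.3)² = 49.

mean of W = -13.8, σ²_W = 49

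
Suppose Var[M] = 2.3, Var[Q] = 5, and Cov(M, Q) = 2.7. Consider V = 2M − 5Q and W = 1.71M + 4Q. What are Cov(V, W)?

By bilinearity, Cov(V, W) = ac·Var[M] + bd·Var[Q] + (ad+bc)·Cov(M, Q), with a=2, b=-5, c=1.71, d=4.
ac·Var[M] = 2·1.71·2.3 = 7.866
bd·Var[Q] = (-5)·4·5 = -100
(ad+bc)·Cov(M, Q) = (-0.55)·2.7 = -1.485
Cov(V, W) = 7.866 + (-100) + (-1.485) = -93.619.

Cov(V, W) = -93.619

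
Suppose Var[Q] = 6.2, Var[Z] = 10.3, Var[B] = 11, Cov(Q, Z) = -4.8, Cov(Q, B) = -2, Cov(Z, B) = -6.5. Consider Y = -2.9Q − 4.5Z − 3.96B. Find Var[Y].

Var[Y] = 30.3386

Var[Y] = a²·Var[Q] + b²·Var[Z] + c²·Var[B] + 2ab·Cov(Q, Z) + 2ac·Cov(Q, B) + 2bc·Cov(Z, B), with a = -2.9, b = -4.5, c = -3.96.
= 52.142 + 208.575 + 172.4976 + (-125.28) + (-45.936) + (-231.66)
= 30.3386.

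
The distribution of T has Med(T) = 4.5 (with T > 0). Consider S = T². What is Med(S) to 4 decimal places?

Med(S) = 20.25

T² is monotone on this domain, so Med(S) = square(4.5) = 20.25.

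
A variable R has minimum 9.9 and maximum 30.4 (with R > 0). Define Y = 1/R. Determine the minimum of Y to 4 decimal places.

1/R is decreasing on this domain, so min(Y) comes from max(R) = 30.4: min(Y) = 1/(30.4) ≈ 0.0329.

min(Y) = 0.0329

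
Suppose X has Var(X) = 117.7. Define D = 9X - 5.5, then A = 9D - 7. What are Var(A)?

Var(A) = 772229.7

Var(D) = 9²·117.7 = 9533.7.
Var(A) = 9²·9533.7 = 772229.7.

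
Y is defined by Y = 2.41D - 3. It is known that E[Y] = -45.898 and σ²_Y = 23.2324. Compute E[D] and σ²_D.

E[D] = -17.8, σ²_D = 4

From Y = 2.41D - 3: E[Y] = a·E[D] + b, so E[D] = (E[Y] − b)/a = (-45.898 − (-3))/2.41 = -17.8.
σ²_Y = a²·σ²_D, so σ²_D = 23.2324/2.41² = 4.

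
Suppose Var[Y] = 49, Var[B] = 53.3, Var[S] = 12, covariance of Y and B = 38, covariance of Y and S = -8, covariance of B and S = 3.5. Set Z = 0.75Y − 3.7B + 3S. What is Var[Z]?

Var[Z] = 540.6395

Var[Z] = a²·Var[Y] + b²·Var[B] + c²·Var[S] + 2ab·covariance of Y and B + 2ac·covariance of Y and S + 2bc·covariance of B and S, with a = 0.75, b = -3.7, c = 3.
= 27.5625 + 729.677 + 108 + (-210.9) + (-36) + (-77.7)
= 540.6395.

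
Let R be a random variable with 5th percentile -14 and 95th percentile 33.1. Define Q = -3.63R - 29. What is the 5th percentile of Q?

Since a = -3.63 < 0 the transformation is decreasing, reversing order: the 5th percentile of Q corresponds to the 95th percentile of R.
So P_{5}(Q) = a·P_{95}(R) + b = (-3.63)·33.1 + (-29) = -149.153.

5th percentile of Q = -149.153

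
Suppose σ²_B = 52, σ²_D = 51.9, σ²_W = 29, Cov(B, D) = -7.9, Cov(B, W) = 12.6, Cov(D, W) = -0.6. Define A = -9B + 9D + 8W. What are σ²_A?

σ²_A = a²·σ²_B + b²·σ²_D + c²·σ²_W + 2ab·Cov(B, D) + 2ac·Cov(B, W) + 2bc·Cov(D, W), with a = -9, b = 9, c = 8.
= 4212 + 4203.9 + 1856 + 1279.8 + (-1814.4) + (-86.4)
= 9650.9.

σ²_A = 9650.9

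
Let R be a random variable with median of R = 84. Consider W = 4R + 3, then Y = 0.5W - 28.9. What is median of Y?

median of W = 4·84 + 3 = 339.
median of Y = 0.5·339 + (-28.9) = 140.6.

median of Y = 140.6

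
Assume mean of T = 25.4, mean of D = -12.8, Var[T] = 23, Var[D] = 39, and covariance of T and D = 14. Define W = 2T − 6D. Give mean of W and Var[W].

mean of W = 127.6, Var[W] = 1160

mean of W = 2·mean of T + (-6)·mean of D = 2·25.4 + (-6)·(-12.8) = 127.6.
Var[W] = a²·Var[T] + b²·Var[D] + 2ab·covariance of T and D with a = 2, b = -6.
= 2²·23 + (-6)²·39 + 2·2·(-6)·14
= 92 + 1404 + (-336) = 1160.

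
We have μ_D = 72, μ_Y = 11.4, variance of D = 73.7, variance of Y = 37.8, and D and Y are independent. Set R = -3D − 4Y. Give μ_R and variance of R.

μ_R = (-3)·μ_D + (-4)·μ_Y = (-3)·72 + (-4)·11.4 = -261.6.
variance of R = a²·variance of D + b²·variance of Y + 2ab·Cov(D, Y) with a = -3, b = -4.
Independence gives Cov(D, Y) = 0.
= (-3)²·73.7 + (-4)²·37.8 + 2·(-3)·(-4)·0
= 663.3 + 604.8 + 0 = 1268.1.

μ_R = -261.6, variance of R = 1268.1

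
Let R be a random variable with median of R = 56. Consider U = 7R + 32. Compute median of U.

A linear map preserves order up to sign, so median of U = a·median of R + b = 7·56 + 32 = 424.

median of U = 424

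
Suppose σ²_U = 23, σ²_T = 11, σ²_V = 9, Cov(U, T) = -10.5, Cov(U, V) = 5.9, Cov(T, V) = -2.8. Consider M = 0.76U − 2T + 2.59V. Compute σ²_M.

σ²_M = a²·σ²_U + b²·σ²_T + c²·σ²_V + 2ab·Cov(U, T) + 2ac·Cov(U, V) + 2bc·Cov(T, V), with a = 0.76, b = -2, c = 2.59.
= 13.2848 + 44 + 60.3729 + 31.92 + 23.22712 + 29.008
= 201.81282.

σ²_M = 201.81282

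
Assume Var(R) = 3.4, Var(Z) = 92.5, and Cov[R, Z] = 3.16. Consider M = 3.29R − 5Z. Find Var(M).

Var(M) = 2245.33794

Var(M) = a²·Var(R) + b²·Var(Z) + 2ab·Cov[R, Z] with a = 3.29, b = -5.
= 3.29²·3.4 + (-5)²·92.5 + 2·3.29·(-5)·3.16
= 36.80194 + 2312.5 + (-103.964) = 2245.33794.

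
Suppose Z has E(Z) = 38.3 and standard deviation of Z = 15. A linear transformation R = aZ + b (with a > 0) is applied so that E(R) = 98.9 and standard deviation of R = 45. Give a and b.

a = 3, b = -16

standard deviation of R = a·standard deviation of Z (a > 0), so a = 45/15 = 3.
E(R) = a·E(Z) + b, so b = 98.9 − 3·38.3 = -16.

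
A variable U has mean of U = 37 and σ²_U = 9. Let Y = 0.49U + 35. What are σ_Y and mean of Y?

Y = 0.49U + 35 is linear with a = 0.49, b = 35.
σ_U = √9 = 3.
σ_Y = |a|·σ_U = |0.49|·3 = 1.47.
mean of Y = a·mean of U + b = 0.49·37 + 35 = 53.13.

σ_Y = 1.47, mean of Y = 53.13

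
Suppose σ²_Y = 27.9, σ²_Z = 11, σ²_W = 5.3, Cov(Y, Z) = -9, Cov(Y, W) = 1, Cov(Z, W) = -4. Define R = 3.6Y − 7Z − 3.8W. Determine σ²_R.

σ²_R = 1190.556

σ²_R = a²·σ²_Y + b²·σ²_Z + c²·σ²_W + 2ab·Cov(Y, Z) + 2ac·Cov(Y, W) + 2bc·Cov(Z, W), with a = 3.6, b = -7, c = -3.8.
= 361.584 + 539 + 76.532 + 453.6 + (-27.36) + (-212.8)
= 1190.556.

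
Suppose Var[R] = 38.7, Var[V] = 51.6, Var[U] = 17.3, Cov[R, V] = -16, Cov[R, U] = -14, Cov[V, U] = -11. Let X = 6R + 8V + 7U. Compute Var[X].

Var[X] = 1599.3

Var[X] = a²·Var[R] + b²·Var[V] + c²·Var[U] + 2ab·Cov[R, V] + 2ac·Cov[R, U] + 2bc·Cov[V, U], with a = 6, b = 8, c = 7.
= 1393.2 + 3302.4 + 847.7 + (-1536) + (-1176) + (-1232)
= 1599.3.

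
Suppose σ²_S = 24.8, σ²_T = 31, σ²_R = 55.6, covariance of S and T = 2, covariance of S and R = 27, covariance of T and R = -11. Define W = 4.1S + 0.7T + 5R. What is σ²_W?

σ²_W = 2863.558

σ²_W = a²·σ²_S + b²·σ²_T + c²·σ²_R + 2ab·covariance of S and T + 2ac·covariance of S and R + 2bc·covariance of T and R, with a = 4.1, b = 0.7, c = 5.
= 416.888 + 15.19 + 1390 + 11.48 + 1107 + (-77)
= 2863.558.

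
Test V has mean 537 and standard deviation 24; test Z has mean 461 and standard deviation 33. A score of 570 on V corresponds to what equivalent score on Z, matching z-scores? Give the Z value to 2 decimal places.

Z = 506.38

z = (570 − 537)/24 = 1.375.
Z = 461 + z·33 = 461 + (570 − 537)·33/24 ≈ 506.38.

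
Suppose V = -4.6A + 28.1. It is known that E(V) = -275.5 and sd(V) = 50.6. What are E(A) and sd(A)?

E(A) = 66, sd(A) = 11

From V = -4.6A + 28.1: E(V) = a·E(A) + b, so E(A) = (E(V) − b)/a = (-275.5 − 28.1)/(-4.6) = 66.
sd(V) = |a|·sd(A), so sd(A) = 50.6/|-4.6| = 11.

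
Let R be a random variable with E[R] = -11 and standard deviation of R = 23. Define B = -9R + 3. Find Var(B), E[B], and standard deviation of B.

Var(B) = 42849, E[B] = 102, standard deviation of B = 207

B = -9R + 3 is linear with a = -9, b = 3.
Var(R) = 23² = 529.
Var(B) = a²·Var(R) = (-9)²·529 = 42849 (the additive constant 3 does not affect variance).
E[B] = a·E[R] + b = (-9)·(-11) + 3 = 102.
standard deviation of B = |a|·standard deviation of R = |-9|·23 = 207.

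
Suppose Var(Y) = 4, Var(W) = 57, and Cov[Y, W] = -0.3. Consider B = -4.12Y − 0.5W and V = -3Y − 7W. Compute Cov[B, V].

Cov[B, V] = 239.838

By bilinearity, Cov[B, V] = ac·Var(Y) + bd·Var(W) + (ad+bc)·Cov[Y, W], with a=-4.12, b=-0.5, c=-3, d=-7.
ac·Var(Y) = (-4.12)·(-3)·4 = 49.44
bd·Var(W) = (-0.5)·(-7)·57 = 199.5
(ad+bc)·Cov[Y, W] = (30.34)·(-0.3) = -9.102
Cov[B, V] = 49.44 + 199.5 + (-9.102) = 239.838.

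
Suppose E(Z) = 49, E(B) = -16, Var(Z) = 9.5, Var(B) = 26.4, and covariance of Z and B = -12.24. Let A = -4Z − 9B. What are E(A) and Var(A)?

E(A) = (-4)·E(Z) + (-9)·E(B) = (-4)·49 + (-9)·(-16) = -52.
Var(A) = a²·Var(Z) + b²·Var(B) + 2ab·covariance of Z and B with a = -4, b = -9.
= (-4)²·9.5 + (-9)²·26.4 + 2·(-4)·(-9)·(-12.24)
= 152 + 2138.4 + (-881.28) = 1409.12.

E(A) = -52, Var(A) = 1409.12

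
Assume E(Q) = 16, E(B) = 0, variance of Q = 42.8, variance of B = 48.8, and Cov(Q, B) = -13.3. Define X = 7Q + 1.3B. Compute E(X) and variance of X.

E(X) = 112, variance of X = 1937.612

E(X) = 7·E(Q) + 1.3·E(B) = 7·16 + 1.3·0 = 112.
variance of X = a²·variance of Q + b²·variance of B + 2ab·Cov(Q, B) with a = 7, b = 1.3.
= 7²·42.8 + 1.3²·48.8 + 2·7·1.3·(-13.3)
= 2097.2 + 82.472 + (-242.06) = 1937.612.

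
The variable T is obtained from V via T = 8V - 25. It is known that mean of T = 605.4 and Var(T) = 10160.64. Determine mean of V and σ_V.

mean of V = 78.8, σ_V = 12.6

From T = 8V - 25: mean of T = a·mean of V + b, so mean of V = (mean of T − b)/a = (605.4 − (-25))/8 = 78.8.
σ_T = √10160.64 = 100.8.
σ_T = |a|·σ_V, so σ_V = 100.8/|8| = 12.6.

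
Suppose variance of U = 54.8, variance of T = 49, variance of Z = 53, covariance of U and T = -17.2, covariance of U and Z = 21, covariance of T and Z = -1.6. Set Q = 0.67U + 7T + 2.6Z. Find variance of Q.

variance of Q = 2637.46772

variance of Q = a²·variance of U + b²·variance of T + c²·variance of Z + 2ab·covariance of U and T + 2ac·covariance of U and Z + 2bc·covariance of T and Z, with a = 0.67, b = 7, c = 2.6.
= 24.59972 + 2401 + 358.28 + (-161.336) + 73.164 + (-58.24)
= 2637.46772.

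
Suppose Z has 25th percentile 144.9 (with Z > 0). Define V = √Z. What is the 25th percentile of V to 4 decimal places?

√Z is increasing, so P_{25}(V) = g(P_{25}(Z)) ≈ 12.0374.

25th percentile of V = 12.0374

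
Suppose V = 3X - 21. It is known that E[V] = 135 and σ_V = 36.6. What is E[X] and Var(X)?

From V = 3X - 21: E[V] = a·E[X] + b, so E[X] = (E[V] − b)/a = (135 − (-21))/3 = 52.
Var(V) = 36.6² = 1339.56.
Var(V) = a²·Var(X), so Var(X) = 1339.56/3² = 148.84.

E[X] = 52, Var(X) = 148.84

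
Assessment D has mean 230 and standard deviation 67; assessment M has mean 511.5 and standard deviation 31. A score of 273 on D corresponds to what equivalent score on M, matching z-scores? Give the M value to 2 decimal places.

M = 531.40

z = (273 − 230)/67 ≈ 0.6418.
M = 511.5 + z·31 = 511.5 + (273 − 230)·31/67 ≈ 531.40.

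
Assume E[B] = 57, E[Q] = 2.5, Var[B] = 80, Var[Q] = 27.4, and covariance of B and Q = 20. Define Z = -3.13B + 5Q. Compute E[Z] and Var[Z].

E[Z] = (-3.13)·E[B] + 5·E[Q] = (-3.13)·57 + 5·2.5 = -165.91.
Var[Z] = a²·Var[B] + b²·Var[Q] + 2ab·covariance of B and Q with a = -3.13, b = 5.
= (-3.13)²·80 + 5²·27.4 + 2·(-3.13)·5·20
= 783.752 + 685 + (-626) = 842.752.

E[Z] = -165.91, Var[Z] = 842.752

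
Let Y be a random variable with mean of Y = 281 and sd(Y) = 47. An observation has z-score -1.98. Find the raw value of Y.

Y = 187.94

Y = mean of Y + z·sd(Y) = 281 + (-1.98)·47 = 187.94.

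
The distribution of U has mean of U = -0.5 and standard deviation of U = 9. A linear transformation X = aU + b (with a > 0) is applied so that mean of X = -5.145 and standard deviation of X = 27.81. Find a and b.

a = 3.09, b = -3.6

standard deviation of X = a·standard deviation of U (a > 0), so a = 27.81/9 = 3.09.
mean of X = a·mean of U + b, so b = -5.145 − 3.09·(-0.5) = -3.6.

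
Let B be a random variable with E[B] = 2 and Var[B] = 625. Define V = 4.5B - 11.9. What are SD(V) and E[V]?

SD(V) = 112.5, E[V] = -2.9

V = 4.5B - 11.9 is linear with a = 4.5, b = -11.9.
SD(B) = √625 = 25.
SD(V) = |a|·SD(B) = |4.5|·25 = 112.5.
E[V] = a·E[B] + b = 4.5·2 + (-11.9) = -2.9.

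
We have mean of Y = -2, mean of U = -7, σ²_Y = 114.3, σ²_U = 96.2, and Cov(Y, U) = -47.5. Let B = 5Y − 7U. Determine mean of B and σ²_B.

mean of B = 39, σ²_B = 10896.3

mean of B = 5·mean of Y + (-7)·mean of U = 5·(-2) + (-7)·(-7) = 39.
σ²_B = a²·σ²_Y + b²·σ²_U + 2ab·Cov(Y, U) with a = 5, b = -7.
= 5²·114.3 + (-7)²·96.2 + 2·5·(-7)·(-47.5)
= 2857.5 + 4713.8 + 3325 = 10896.3.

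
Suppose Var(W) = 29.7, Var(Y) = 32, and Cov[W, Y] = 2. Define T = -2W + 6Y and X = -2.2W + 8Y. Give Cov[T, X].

Cov[T, X] = 1608.28

By bilinearity, Cov[T, X] = ac·Var(W) + bd·Var(Y) + (ad+bc)·Cov[W, Y], with a=-2, b=6, c=-2.2, d=8.
ac·Var(W) = (-2)·(-2.2)·29.7 = 130.68
bd·Var(Y) = 6·8·32 = 1536
(ad+bc)·Cov[W, Y] = (-29.2)·2 = -58.4
Cov[T, X] = 130.68 + 1536 + (-58.4) = 1608.28.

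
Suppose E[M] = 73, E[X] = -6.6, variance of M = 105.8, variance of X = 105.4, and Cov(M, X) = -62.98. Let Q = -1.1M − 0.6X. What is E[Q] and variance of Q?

E[Q] = -76.34, variance of Q = 82.8284

E[Q] = (-1.1)·E[M] + (-0.6)·E[X] = (-1.1)·73 + (-0.6)·(-6.6) = -76.34.
variance of Q = a²·variance of M + b²·variance of X + 2ab·Cov(M, X) with a = -1.1, b = -0.6.
= (-1.1)²·105.8 + (-0.6)²·105.4 + 2·(-1.1)·(-0.6)·(-62.98)
= 128.018 + 37.944 + (-83.1336) = 82.8284.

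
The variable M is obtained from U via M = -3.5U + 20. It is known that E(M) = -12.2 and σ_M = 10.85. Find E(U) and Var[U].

From M = -3.5U + 20: E(M) = a·E(U) + b, so E(U) = (E(M) − b)/a = (-12.2 − 20)/(-3.5) = 9.2.
Var[M] = 10.85² = 117.7225.
Var[M] = a²·Var[U], so Var[U] = 117.7225/(-3.5)² = 9.61.

E(U) = 9.2, Var[U] = 9.61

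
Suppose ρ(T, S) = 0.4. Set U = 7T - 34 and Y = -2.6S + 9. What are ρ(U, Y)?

ρ(U, Y) = -0.4

Linear rescalings preserve |correlation|; the slopes 7 and -2.6 have opposite signs, so the correlation flips sign: ρ(U, Y) = −ρ(T, S) = -0.4.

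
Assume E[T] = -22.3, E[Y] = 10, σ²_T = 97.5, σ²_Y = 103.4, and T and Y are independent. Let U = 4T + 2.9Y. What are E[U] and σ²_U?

E[U] = 4·E[T] + 2.9·E[Y] = 4·(-22.3) + 2.9·10 = -60.2.
σ²_U = a²·σ²_T + b²·σ²_Y + 2ab·Cov(T, Y) with a = 4, b = 2.9.
Independence gives Cov(T, Y) = 0.
= 4²·97.5 + 2.9²·103.4 + 2·4·2.9·0
= 1560 + 869.594 + 0 = 2429.594.

E[U] = -60.2, σ²_U = 2429.594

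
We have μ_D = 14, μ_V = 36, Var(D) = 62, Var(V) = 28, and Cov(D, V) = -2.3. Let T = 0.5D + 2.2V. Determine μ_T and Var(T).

μ_T = 86.2, Var(T) = 145.96

μ_T = 0.5·μ_D + 2.2·μ_V = 0.5·14 + 2.2·36 = 86.2.
Var(T) = a²·Var(D) + b²·Var(V) + 2ab·Cov(D, V) with a = 0.5, b = 2.2.
= 0.5²·62 + 2.2²·28 + 2·0.5·2.2·(-2.3)
= 15.5 + 135.52 + (-5.06) = 145.96.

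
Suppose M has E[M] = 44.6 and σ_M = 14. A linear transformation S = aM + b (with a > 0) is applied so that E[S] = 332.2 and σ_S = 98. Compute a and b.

σ_S = a·σ_M (a > 0), so a = 98/14 = 7.
E[S] = a·E[M] + b, so b = 332.2 − 7·44.6 = 20.

a = 7, b = 20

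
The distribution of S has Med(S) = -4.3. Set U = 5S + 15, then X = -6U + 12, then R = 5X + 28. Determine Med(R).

Med(U) = 5·(-4.3) + 15 = -6.5.
Med(X) = (-6)·(-6.5) + 12 = 51.
Med(R) = 5·51 + 28 = 283.

Med(R) = 283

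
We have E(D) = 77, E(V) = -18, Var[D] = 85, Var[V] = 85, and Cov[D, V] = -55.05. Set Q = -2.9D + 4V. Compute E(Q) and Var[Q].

E(Q) = (-2.9)·E(D) + 4·E(V) = (-2.9)·77 + 4·(-18) = -295.3.
Var[Q] = a²·Var[D] + b²·Var[V] + 2ab·Cov[D, V] with a = -2.9, b = 4.
= (-2.9)²·85 + 4²·85 + 2·(-2.9)·4·(-55.05)
= 714.85 + 1360 + 1277.16 = 3352.01.

E(Q) = -295.3, Var[Q] = 3352.01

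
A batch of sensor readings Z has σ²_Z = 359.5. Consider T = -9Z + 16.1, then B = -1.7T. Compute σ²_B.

σ²_T = (-9)²·359.5 = 29119.5.
σ²_B = (-1.7)²·29119.5 = 84155.355.

σ²_B = 84155.355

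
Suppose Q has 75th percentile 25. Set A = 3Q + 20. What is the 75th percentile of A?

75th percentile of A = 95

Since a = 3 > 0 the transformation is increasing, so the 75th percentile of A = a·(P_{75} of Q) + b = 3·25 + 20 = 95.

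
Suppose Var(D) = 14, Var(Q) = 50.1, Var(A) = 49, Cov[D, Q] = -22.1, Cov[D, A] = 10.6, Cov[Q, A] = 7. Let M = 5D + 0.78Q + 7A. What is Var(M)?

Var(M) = 3427.54084

Var(M) = a²·Var(D) + b²·Var(Q) + c²·Var(A) + 2ab·Cov[D, Q] + 2ac·Cov[D, A] + 2bc·Cov[Q, A], with a = 5, b = 0.78, c = 7.
= 350 + 30.48084 + 2401 + (-172.38) + 742 + 76.44
= 3427.54084.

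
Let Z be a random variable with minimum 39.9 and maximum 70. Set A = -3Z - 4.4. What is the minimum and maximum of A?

a = -3 < 0, so order reverses: min(A) = a·max(Z)+b = (-3)·70 + (-4.4) = -214.4; max(A) = a·min(Z)+b = (-3)·39.9 + (-4.4) = -124.1.

min(A) = -214.4, max(A) = -124.1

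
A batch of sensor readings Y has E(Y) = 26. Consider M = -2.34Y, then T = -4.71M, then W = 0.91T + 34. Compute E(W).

E(M) = (-2.34)·26 = -60.84.
E(T) = (-4.71)·(-60.84) = 286.5564.
E(W) = 0.91·286.5564 + 34 = 294.766324.

E(W) = 294.766324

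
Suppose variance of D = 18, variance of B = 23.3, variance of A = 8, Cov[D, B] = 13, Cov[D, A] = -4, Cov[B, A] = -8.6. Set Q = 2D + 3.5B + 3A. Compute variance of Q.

variance of Q = 382.825

variance of Q = a²·variance of D + b²·variance of B + c²·variance of A + 2ab·Cov[D, B] + 2ac·Cov[D, A] + 2bc·Cov[B, A], with a = 2, b = 3.5, c = 3.
= 72 + 285.425 + 72 + 182 + (-48) + (-180.6)
= 382.825.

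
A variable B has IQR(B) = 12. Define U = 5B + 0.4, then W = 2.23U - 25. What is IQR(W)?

IQR(W) = 133.8

IQR(U) = |5|·12 = 60.
IQR(W) = |2.23|·60 = 133.8.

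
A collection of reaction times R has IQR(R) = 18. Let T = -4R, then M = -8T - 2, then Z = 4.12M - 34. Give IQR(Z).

IQR(Z) = 2373.12

IQR(T) = |-4|·18 = 72.
IQR(M) = |-8|·72 = 576.
IQR(Z) = |4.12|·576 = 2373.12.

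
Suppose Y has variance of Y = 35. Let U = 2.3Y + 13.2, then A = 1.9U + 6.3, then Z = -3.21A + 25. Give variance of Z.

variance of Z = 6887.17285515

variance of U = 2.3²·35 = 185.15.
variance of A = 1.9²·185.15 = 668.3915.
variance of Z = (-3.21)²·668.3915 = 6887.17285515.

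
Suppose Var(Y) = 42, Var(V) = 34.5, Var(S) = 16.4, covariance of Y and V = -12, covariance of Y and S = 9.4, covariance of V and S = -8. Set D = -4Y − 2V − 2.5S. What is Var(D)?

Var(D) = a²·Var(Y) + b²·Var(V) + c²·Var(S) + 2ab·covariance of Y and V + 2ac·covariance of Y and S + 2bc·covariance of V and S, with a = -4, b = -2, c = -2.5.
= 672 + 138 + 102.5 + (-192) + 188 + (-80)
= 828.5.

Var(D) = 828.5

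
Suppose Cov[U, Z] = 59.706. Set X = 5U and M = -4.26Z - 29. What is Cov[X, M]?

Cov[X, M] = a·c·Cov[U, Z] = 5·(-4.26)·59.706 = -1271.7378. Additive constants drop out.

Cov[X, M] = -1271.7378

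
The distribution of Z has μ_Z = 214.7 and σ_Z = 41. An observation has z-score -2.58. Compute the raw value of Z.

Z = 108.92

Z = μ_Z + z·σ_Z = 214.7 + (-2.58)·41 = 108.92.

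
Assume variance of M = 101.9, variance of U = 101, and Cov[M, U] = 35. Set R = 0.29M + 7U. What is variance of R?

variance of R = a²·variance of M + b²·variance of U + 2ab·Cov[M, U] with a = 0.29, b = 7.
= 0.29²·101.9 + 7²·101 + 2·0.29·7·35
= 8.56979 + 4949 + 142.1 = 5099.66979.

variance of R = 5099.66979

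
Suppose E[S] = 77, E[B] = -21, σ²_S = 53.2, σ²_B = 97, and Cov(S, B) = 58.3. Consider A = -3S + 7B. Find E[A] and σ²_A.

E[A] = -378, σ²_A = 2783.2

E[A] = (-3)·E[S] + 7·E[B] = (-3)·77 + 7·(-21) = -378.
σ²_A = a²·σ²_S + b²·σ²_B + 2ab·Cov(S, B) with a = -3, b = 7.
= (-3)²·53.2 + 7²·97 + 2·(-3)·7·58.3
= 478.8 + 4753 + (-2448.6) = 2783.2.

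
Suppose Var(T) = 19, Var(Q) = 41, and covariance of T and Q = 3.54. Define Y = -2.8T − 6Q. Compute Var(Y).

Var(Y) = a²·Var(T) + b²·Var(Q) + 2ab·covariance of T and Q with a = -2.8, b = -6.
= (-2.8)²·19 + (-6)²·41 + 2·(-2.8)·(-6)·3.54
= 148.96 + 1476 + 118.944 = 1743.904.

Var(Y) = 1743.904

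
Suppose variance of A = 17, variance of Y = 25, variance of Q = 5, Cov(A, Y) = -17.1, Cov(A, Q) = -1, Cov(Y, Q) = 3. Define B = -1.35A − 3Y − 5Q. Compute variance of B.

variance of B = 318.9725

variance of B = a²·variance of A + b²·variance of Y + c²·variance of Q + 2ab·Cov(A, Y) + 2ac·Cov(A, Q) + 2bc·Cov(Y, Q), with a = -1.35, b = -3, c = -5.
= 30.9825 + 225 + 125 + (-138.51) + (-13.5) + 90
= 318.9725.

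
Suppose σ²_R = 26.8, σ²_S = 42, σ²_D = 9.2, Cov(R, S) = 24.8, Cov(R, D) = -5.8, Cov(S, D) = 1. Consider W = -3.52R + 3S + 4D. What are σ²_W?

σ²_W = a²·σ²_R + b²·σ²_S + c²·σ²_D + 2ab·Cov(R, S) + 2ac·Cov(R, D) + 2bc·Cov(S, D), with a = -3.52, b = 3, c = 4.
= 332.06272 + 378 + 147.2 + (-523.776) + 163.328 + 24
= 520.81472.

σ²_W = 520.81472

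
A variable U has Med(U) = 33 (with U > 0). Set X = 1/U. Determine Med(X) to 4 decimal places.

Med(X) = 0.0303

1/U is monotone on this domain, so Med(X) = 1/(33) ≈ 0.0303.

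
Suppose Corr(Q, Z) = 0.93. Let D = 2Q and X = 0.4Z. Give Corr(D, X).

Linear rescalings preserve correlation up to sign; here the slopes 2 and 0.4 have the same sign, so Corr(D, X) = Corr(Q, Z) = 0.93.

Corr(D, X) = 0.93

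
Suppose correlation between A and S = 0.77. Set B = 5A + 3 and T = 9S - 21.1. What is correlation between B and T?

correlation between B and T = 0.77

Linear rescalings preserve correlation up to sign; here the slopes 5 and 9 have the same sign, so correlation between B and T = correlation between A and S = 0.77.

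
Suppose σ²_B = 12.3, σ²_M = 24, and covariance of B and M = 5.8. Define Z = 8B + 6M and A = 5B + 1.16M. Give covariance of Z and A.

covariance of Z and A = 886.864

By bilinearity, covariance of Z and A = ac·σ²_B + bd·σ²_M + (ad+bc)·covariance of B and M, with a=8, b=6, c=5, d=1.16.
ac·σ²_B = 8·5·12.3 = 492
bd·σ²_M = 6·1.16·24 = 167.04
(ad+bc)·covariance of B and M = (39.28)·5.8 = 227.824
covariance of Z and A = 492 + 167.04 + 227.824 = 886.864.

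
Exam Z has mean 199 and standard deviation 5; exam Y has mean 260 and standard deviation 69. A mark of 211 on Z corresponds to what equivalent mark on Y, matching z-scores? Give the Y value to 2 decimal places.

Y = 425.60

z = (211 − 199)/5 = 2.4.
Y = 260 + z·69 = 260 + (211 − 199)·69/5 = 425.60.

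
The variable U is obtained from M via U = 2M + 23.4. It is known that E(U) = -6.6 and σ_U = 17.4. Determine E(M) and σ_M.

E(M) = -15, σ_M = 8.7

From U = 2M + 23.4: E(U) = a·E(M) + b, so E(M) = (E(U) − b)/a = (-6.6 − 23.4)/2 = -15.
σ_U = |a|·σ_M, so σ_M = 17.4/|2| = 8.7.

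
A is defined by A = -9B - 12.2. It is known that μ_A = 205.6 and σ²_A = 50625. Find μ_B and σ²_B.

From A = -9B - 12.2: μ_A = a·μ_B + b, so μ_B = (μ_A − b)/a = (205.6 − (-12.2))/(-9) = -24.2.
σ²_A = a²·σ²_B, so σ²_B = 50625/(-9)² = 625.

μ_B = -24.2, σ²_B = 625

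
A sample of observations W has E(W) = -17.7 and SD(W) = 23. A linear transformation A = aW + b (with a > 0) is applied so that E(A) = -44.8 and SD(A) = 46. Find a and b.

a = 2, b = -9.4

SD(A) = a·SD(W) (a > 0), so a = 46/23 = 2.
E(A) = a·E(W) + b, so b = -44.8 − 2·(-17.7) = -9.4.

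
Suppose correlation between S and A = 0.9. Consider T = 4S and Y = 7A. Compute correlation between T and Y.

correlation between T and Y = 0.9

Linear rescalings preserve correlation up to sign; here the slopes 4 and 7 have the same sign, so correlation between T and Y = correlation between S and A = 0.9.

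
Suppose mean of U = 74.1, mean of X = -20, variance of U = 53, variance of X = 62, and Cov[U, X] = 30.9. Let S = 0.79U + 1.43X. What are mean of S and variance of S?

mean of S = 29.939, variance of S = 229.67656

mean of S = 0.79·mean of U + 1.43·mean of X = 0.79·74.1 + 1.43·(-20) = 29.939.
variance of S = a²·variance of U + b²·variance of X + 2ab·Cov[U, X] with a = 0.79, b = 1.43.
= 0.79²·53 + 1.43²·62 + 2·0.79·1.43·30.9
= 33.0773 + 126.7838 + 69.81546 = 229.67656.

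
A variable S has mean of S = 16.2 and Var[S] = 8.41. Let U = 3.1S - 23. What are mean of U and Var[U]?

mean of U = 27.22, Var[U] = 80.8201

U = 3.1S - 23 is linear with a = 3.1, b = -23.
mean of U = a·mean of S + b = 3.1·16.2 + (-23) = 27.22.
Var[U] = a²·Var[S] = 3.1²·8.41 = 80.8201 (the additive constant -23 does not affect variance).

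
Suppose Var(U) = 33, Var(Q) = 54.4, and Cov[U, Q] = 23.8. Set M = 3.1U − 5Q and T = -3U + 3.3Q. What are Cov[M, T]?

By bilinearity, Cov[M, T] = ac·Var(U) + bd·Var(Q) + (ad+bc)·Cov[U, Q], with a=3.1, b=-5, c=-3, d=3.3.
ac·Var(U) = 3.1·(-3)·33 = -306.9
bd·Var(Q) = (-5)·3.3·54.4 = -897.6
(ad+bc)·Cov[U, Q] = (25.23)·23.8 = 600.474
Cov[M, T] = -306.9 + (-897.6) + 600.474 = -604.026.

Cov[M, T] = -604.026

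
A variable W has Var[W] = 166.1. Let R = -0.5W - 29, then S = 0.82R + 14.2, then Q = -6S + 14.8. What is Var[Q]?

Var[Q] = 1005.17076

Var[R] = (-0.5)²·166.1 = 41.525.
Var[S] = 0.82²·41.525 = 27.92141.
Var[Q] = (-6)²·27.92141 = 1005.17076.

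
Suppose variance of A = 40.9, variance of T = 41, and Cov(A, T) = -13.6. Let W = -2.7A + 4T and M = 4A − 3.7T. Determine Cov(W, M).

By bilinearity, Cov(W, M) = ac·variance of A + bd·variance of T + (ad+bc)·Cov(A, T), with a=-2.7, b=4, c=4, d=-3.7.
ac·variance of A = (-2.7)·4·40.9 = -441.72
bd·variance of T = 4·(-3.7)·41 = -606.8
(ad+bc)·Cov(A, T) = (25.99)·(-13.6) = -353.464
Cov(W, M) = -441.72 + (-606.8) + (-353.464) = -1401.984.

Cov(W, M) = -1401.984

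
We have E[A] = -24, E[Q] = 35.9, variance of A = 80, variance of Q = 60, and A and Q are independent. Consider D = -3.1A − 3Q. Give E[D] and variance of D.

E[D] = -33.3, variance of D = 1308.8

E[D] = (-3.1)·E[A] + (-3)·E[Q] = (-3.1)·(-24) + (-3)·35.9 = -33.3.
variance of D = a²·variance of A + b²·variance of Q + 2ab·Cov[A, Q] with a = -3.1, b = -3.
Independence gives Cov[A, Q] = 0.
= (-3.1)²·80 + (-3)²·60 + 2·(-3.1)·(-3)·0
= 768.8 + 540 + 0 = 1308.8.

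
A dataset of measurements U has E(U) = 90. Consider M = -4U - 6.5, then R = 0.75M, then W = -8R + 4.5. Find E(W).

E(W) = 2203.5

E(M) = (-4)·90 + (-6.5) = -366.5.
E(R) = 0.75·(-366.5) = -274.875.
E(W) = (-8)·(-274.875) + 4.5 = 2203.5.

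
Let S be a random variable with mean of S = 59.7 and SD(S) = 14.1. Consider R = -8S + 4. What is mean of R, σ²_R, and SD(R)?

R = -8S + 4 is linear with a = -8, b = 4.
mean of R = a·mean of S + b = (-8)·59.7 + 4 = -473.6.
σ²_S = 14.1² = 198.81.
σ²_R = a²·σ²_S = (-8)²·198.81 = 12723.84 (the additive constant 4 does not affect variance).
SD(R) = |a|·SD(S) = |-8|·14.1 = 112.8.

mean of R = -473.6, σ²_R = 12723.84, SD(R) = 112.8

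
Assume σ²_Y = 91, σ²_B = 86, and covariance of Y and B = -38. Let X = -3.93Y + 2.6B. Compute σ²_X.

σ²_X = 2763.4139

σ²_X = a²·σ²_Y + b²·σ²_B + 2ab·covariance of Y and B with a = -3.93, b = 2.6.
= (-3.93)²·91 + 2.6²·86 + 2·(-3.93)·2.6·(-38)
= 1405.4859 + 581.36 + 776.568 = 2763.4139.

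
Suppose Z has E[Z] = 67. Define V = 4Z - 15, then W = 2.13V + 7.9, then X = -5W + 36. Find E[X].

E[X] = -2697.95

E[V] = 4·67 + (-15) = 253.
E[W] = 2.13·253 + 7.9 = 546.79.
E[X] = (-5)·546.79 + 36 = -2697.95.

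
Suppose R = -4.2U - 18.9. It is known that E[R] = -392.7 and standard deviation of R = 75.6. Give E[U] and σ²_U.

From R = -4.2U - 18.9: E[R] = a·E[U] + b, so E[U] = (E[R] − b)/a = (-392.7 − (-18.9))/(-4.2) = 89.
σ²_R = 75.6² = 5715.36.
σ²_R = a²·σ²_U, so σ²_U = 5715.36/(-4.2)² = 324.

E[U] = 89, σ²_U = 324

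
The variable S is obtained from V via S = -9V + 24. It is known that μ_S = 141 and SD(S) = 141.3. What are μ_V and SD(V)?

μ_V = -13, SD(V) = 15.7

From S = -9V + 24: μ_S = a·μ_V + b, so μ_V = (μ_S − b)/a = (141 − 24)/(-9) = -13.
SD(S) = |a|·SD(V), so SD(V) = 141.3/|-9| = 15.7.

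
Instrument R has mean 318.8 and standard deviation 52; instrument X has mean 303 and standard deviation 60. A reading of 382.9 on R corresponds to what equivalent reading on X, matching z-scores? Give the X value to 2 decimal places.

X = 376.96

z = (382.9 − 318.8)/52 ≈ 1.2327.
X = 303 + z·60 = 303 + (382.9 − 318.8)·60/52 ≈ 376.96.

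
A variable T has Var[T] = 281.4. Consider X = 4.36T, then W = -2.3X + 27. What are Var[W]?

Var[W] = 28297.8046176

Var[X] = 4.36²·281.4 = 5349.30144.
Var[W] = (-2.3)²·5349.30144 = 28297.8046176.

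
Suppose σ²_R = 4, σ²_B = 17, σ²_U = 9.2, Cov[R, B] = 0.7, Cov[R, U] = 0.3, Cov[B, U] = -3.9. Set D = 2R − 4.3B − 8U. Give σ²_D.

σ²_D = 629.17

σ²_D = a²·σ²_R + b²·σ²_B + c²·σ²_U + 2ab·Cov[R, B] + 2ac·Cov[R, U] + 2bc·Cov[B, U], with a = 2, b = -4.3, c = -8.
= 16 + 314.33 + 588.8 + (-12.04) + (-9.6) + (-268.32)
= 629.17.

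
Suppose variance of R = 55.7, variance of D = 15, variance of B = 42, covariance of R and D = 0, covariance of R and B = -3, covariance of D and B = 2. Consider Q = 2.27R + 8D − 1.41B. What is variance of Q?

variance of Q = a²·variance of R + b²·variance of D + c²·variance of B + 2ab·covariance of R and D + 2ac·covariance of R and B + 2bc·covariance of D and B, with a = 2.27, b = 8, c = -1.41.
= 287.01653 + 960 + 83.5002 + 0 + 19.2042 + (-45.12)
= 1304.60093.

variance of Q = 1304.60093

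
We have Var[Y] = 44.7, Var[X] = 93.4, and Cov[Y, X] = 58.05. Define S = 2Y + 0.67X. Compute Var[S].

Var[S] = a²·Var[Y] + b²·Var[X] + 2ab·Cov[Y, X] with a = 2, b = 0.67.
= 2²·44.7 + 0.67²·93.4 + 2·2·0.67·58.05
= 178.8 + 41.92726 + 155.574 = 376.30126.

Var[S] = 376.30126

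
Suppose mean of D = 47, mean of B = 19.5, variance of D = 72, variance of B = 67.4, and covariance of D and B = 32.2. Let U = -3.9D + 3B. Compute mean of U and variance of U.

mean of U = -124.8, variance of U = 948.24

mean of U = (-3.9)·mean of D + 3·mean of B = (-3.9)·47 + 3·19.5 = -124.8.
variance of U = a²·variance of D + b²·variance of B + 2ab·covariance of D and B with a = -3.9, b = 3.
= (-3.9)²·72 + 3²·67.4 + 2·(-3.9)·3·32.2
= 1095.12 + 606.6 + (-753.48) = 948.24.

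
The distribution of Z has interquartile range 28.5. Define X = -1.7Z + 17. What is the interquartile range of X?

IQR(X) = 48.45

Under X = aZ + b, IQR(X) = |a|·IQR(Z) = |-1.7|·28.5 = 48.45 (shifts cancel; spread scales by |a|).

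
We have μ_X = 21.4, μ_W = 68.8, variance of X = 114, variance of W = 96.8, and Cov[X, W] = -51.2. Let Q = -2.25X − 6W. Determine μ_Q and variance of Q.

μ_Q = (-2.25)·μ_X + (-6)·μ_W = (-2.25)·21.4 + (-6)·68.8 = -460.95.
variance of Q = a²·variance of X + b²·variance of W + 2ab·Cov[X, W] with a = -2.25, b = -6.
= (-2.25)²·114 + (-6)²·96.8 + 2·(-2.25)·(-6)·(-51.2)
= 577.125 + 3484.8 + (-1382.4) = 2679.525.

μ_Q = -460.95, variance of Q = 2679.525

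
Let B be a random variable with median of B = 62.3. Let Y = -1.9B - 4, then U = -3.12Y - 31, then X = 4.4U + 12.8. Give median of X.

median of Y = (-1.9)·62.3 + (-4) = -122.37.
median of U = (-3.12)·(-122.37) + (-31) = 350.7944.
median of X = 4.4·350.7944 + 12.8 = 1556.29536.

median of X = 1556.29536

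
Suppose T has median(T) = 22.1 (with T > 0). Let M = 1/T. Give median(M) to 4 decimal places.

1/T is monotone on this domain, so median(M) = 1/(22.1) ≈ 0.0452.

median(M) = 0.0452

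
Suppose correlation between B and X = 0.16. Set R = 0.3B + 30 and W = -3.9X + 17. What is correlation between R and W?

Linear rescalings preserve |correlation|; the slopes 0.3 and -3.9 have opposite signs, so the correlation flips sign: correlation between R and W = −correlation between B and X = -0.16.

correlation between R and W = -0.16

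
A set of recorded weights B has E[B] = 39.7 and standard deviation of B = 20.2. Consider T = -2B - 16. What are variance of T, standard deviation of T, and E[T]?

variance of T = 1632.16, standard deviation of T = 40.4, E[T] = -95.4

T = -2B - 16 is linear with a = -2, b = -16.
variance of B = 20.2² = 408.04.
variance of T = a²·variance of B = (-2)²·408.04 = 1632.16 (the additive constant -16 does not affect variance).
standard deviation of T = |a|·standard deviation of B = |-2|·20.2 = 40.4.
E[T] = a·E[B] + b = (-2)·39.7 + (-16) = -95.4.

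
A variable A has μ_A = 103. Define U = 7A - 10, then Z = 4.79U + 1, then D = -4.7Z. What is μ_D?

μ_U = 7·103 + (-10) = 711.
μ_Z = 4.79·711 + 1 = 3406.69.
μ_D = (-4.7)·3406.69 = -16011.443.

μ_D = -16011.443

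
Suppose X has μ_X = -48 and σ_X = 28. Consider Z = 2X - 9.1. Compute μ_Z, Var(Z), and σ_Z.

Z = 2X - 9.1 is linear with a = 2, b = -9.1.
μ_Z = a·μ_X + b = 2·(-48) + (-9.1) = -105.1.
Var(X) = 28² = 784.
Var(Z) = a²·Var(X) = 2²·784 = 3136 (the additive constant -9.1 does not affect variance).
σ_Z = |a|·σ_X = |2|·28 = 56.

μ_Z = -105.1, Var(Z) = 3136, σ_Z = 56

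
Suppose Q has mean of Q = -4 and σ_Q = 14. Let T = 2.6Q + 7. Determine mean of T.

T = 2.6Q + 7 is linear with a = 2.6, b = 7.
mean of T = a·mean of Q + b = 2.6·(-4) + 7 = -3.4.

mean of T = -3.4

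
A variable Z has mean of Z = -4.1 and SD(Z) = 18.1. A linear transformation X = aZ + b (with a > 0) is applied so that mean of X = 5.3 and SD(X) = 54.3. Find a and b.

SD(X) = a·SD(Z) (a > 0), so a = 54.3/18.1 = 3.
mean of X = a·mean of Z + b, so b = 5.3 − 3·(-4.1) = 17.6.

a = 3, b = 17.6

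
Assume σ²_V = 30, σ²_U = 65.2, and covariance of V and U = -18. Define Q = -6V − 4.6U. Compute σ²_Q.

σ²_Q = a²·σ²_V + b²·σ²_U + 2ab·covariance of V and U with a = -6, b = -4.6.
= (-6)²·30 + (-4.6)²·65.2 + 2·(-6)·(-4.6)·(-18)
= 1080 + 1379.632 + (-993.6) = 1466.032.

σ²_Q = 1466.032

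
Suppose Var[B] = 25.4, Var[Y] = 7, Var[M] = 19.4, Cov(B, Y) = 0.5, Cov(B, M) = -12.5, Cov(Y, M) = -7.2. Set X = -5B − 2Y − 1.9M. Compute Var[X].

Var[X] = 450.814

Var[X] = a²·Var[B] + b²·Var[Y] + c²·Var[M] + 2ab·Cov(B, Y) + 2ac·Cov(B, M) + 2bc·Cov(Y, M), with a = -5, b = -2, c = -1.9.
= 635 + 28 + 70.034 + 10 + (-237.5) + (-54.72)
= 450.814.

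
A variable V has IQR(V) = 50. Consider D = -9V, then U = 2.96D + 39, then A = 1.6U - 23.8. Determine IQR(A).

IQR(A) = 2131.2

IQR(D) = |-9|·50 = 450.
IQR(U) = |2.96|·450 = 1332.
IQR(A) = |1.6|·1332 = 2131.2.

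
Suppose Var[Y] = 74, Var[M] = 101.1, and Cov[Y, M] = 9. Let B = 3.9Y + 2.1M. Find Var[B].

Var[B] = a²·Var[Y] + b²·Var[M] + 2ab·Cov[Y, M] with a = 3.9, b = 2.1.
= 3.9²·74 + 2.1²·101.1 + 2·3.9·2.1·9
= 1125.54 + 445.851 + 147.42 = 1718.811.

Var[B] = 1718.811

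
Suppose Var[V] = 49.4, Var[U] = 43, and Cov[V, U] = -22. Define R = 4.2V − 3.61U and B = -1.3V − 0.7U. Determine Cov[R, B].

By bilinearity, Cov[R, B] = ac·Var[V] + bd·Var[U] + (ad+bc)·Cov[V, U], with a=4.2, b=-3.61, c=-1.3, d=-0.7.
ac·Var[V] = 4.2·(-1.3)·49.4 = -269.724
bd·Var[U] = (-3.61)·(-0.7)·43 = 108.661
(ad+bc)·Cov[V, U] = (1.753)·(-22) = -38.566
Cov[R, B] = -269.724 + 108.661 + (-38.566) = -199.629.

Cov[R, B] = -199.629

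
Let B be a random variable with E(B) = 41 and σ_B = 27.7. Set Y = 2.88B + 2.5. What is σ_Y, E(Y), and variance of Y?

σ_Y = 79.776, E(Y) = 120.58, variance of Y = 6364.210176

Y = 2.88B + 2.5 is linear with a = 2.88, b = 2.5.
σ_Y = |a|·σ_B = |2.88|·27.7 = 79.776.
E(Y) = a·E(B) + b = 2.88·41 + 2.5 = 120.58.
variance of B = 27.7² = 767.29.
variance of Y = a²·variance of B = 2.88²·767.29 = 6364.210176 (the additive constant 2.5 does not affect variance).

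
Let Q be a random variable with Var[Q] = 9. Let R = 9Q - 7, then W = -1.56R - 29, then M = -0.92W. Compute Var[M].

Var[R] = 9²·9 = 729.
Var[W] = (-1.56)²·729 = 1774.0944.
Var[M] = (-0.92)²·1774.0944 = 1501.59350016.

Var[M] = 1501.59350016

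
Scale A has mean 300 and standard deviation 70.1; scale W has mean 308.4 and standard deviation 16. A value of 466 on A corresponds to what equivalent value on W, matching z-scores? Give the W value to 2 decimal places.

z = (466 − 300)/70.1 ≈ 2.368.
W = 308.4 + z·16 = 308.4 + (466 − 300)·16/70.1 ≈ 346.29.

W = 346.29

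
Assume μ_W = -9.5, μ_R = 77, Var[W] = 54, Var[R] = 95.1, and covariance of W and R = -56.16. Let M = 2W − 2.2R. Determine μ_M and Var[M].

μ_M = 2·μ_W + (-2.2)·μ_R = 2·(-9.5) + (-2.2)·77 = -188.4.
Var[M] = a²·Var[W] + b²·Var[R] + 2ab·covariance of W and R with a = 2, b = -2.2.
= 2²·54 + (-2.2)²·95.1 + 2·2·(-2.2)·(-56.16)
= 216 + 460.284 + 494.208 = 1170.492.

μ_M = -188.4, Var[M] = 1170.492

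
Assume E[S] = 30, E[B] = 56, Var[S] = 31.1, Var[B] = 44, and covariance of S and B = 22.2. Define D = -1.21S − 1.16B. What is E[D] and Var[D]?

E[D] = -101.26, Var[D] = 167.05975

E[D] = (-1.21)·E[S] + (-1.16)·E[B] = (-1.21)·30 + (-1.16)·56 = -101.26.
Var[D] = a²·Var[S] + b²·Var[B] + 2ab·covariance of S and B with a = -1.21, b = -1.16.
= (-1.21)²·31.1 + (-1.16)²·44 + 2·(-1.21)·(-1.16)·22.2
= 45.53351 + 59.2064 + 62.31984 = 167.05975.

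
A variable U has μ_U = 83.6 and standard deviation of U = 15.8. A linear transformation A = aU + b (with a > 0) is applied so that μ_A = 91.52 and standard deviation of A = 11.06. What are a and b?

a = 0.7, b = 33

standard deviation of A = a·standard deviation of U (a > 0), so a = 11.06/15.8 = 0.7.
μ_A = a·μ_U + b, so b = 91.52 − 0.7·83.6 = 33.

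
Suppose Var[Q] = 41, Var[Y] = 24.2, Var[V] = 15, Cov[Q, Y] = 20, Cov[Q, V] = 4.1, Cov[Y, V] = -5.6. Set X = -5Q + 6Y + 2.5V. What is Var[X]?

Var[X] = a²·Var[Q] + b²·Var[Y] + c²·Var[V] + 2ab·Cov[Q, Y] + 2ac·Cov[Q, V] + 2bc·Cov[Y, V], with a = -5, b = 6, c = 2.5.
= 1025 + 871.2 + 93.75 + (-1200) + (-102.5) + (-168)
= 519.45.

Var[X] = 519.45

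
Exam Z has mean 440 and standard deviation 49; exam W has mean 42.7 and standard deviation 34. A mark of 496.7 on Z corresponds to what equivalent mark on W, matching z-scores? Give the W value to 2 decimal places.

z = (496.7 − 440)/49 ≈ 1.1571.
W = 42.7 + z·34 = 42.7 + (496.7 − 440)·34/49 ≈ 82.04.

W = 82.04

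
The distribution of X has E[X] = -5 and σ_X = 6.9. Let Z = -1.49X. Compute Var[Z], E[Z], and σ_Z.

Var[Z] = 105.698961, E[Z] = 7.45, σ_Z = 10.281

Z = -1.49X is linear with a = -1.49, b = 0.
Var[X] = 6.9² = 47.61.
Var[Z] = a²·Var[X] = (-1.49)²·47.61 = 105.698961.
E[Z] = a·E[X] + b = (-1.49)·(-5) = 7.45.
σ_Z = |a|·σ_X = |-1.49|·6.9 = 10.281.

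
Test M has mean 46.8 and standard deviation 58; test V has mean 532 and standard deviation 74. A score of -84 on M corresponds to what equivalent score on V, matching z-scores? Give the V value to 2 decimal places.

z = (-84 − 46.8)/58 ≈ -2.2552.
V = 532 + z·74 = 532 + (-84 − 46.8)·74/58 ≈ 365.12.

V = 365.12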